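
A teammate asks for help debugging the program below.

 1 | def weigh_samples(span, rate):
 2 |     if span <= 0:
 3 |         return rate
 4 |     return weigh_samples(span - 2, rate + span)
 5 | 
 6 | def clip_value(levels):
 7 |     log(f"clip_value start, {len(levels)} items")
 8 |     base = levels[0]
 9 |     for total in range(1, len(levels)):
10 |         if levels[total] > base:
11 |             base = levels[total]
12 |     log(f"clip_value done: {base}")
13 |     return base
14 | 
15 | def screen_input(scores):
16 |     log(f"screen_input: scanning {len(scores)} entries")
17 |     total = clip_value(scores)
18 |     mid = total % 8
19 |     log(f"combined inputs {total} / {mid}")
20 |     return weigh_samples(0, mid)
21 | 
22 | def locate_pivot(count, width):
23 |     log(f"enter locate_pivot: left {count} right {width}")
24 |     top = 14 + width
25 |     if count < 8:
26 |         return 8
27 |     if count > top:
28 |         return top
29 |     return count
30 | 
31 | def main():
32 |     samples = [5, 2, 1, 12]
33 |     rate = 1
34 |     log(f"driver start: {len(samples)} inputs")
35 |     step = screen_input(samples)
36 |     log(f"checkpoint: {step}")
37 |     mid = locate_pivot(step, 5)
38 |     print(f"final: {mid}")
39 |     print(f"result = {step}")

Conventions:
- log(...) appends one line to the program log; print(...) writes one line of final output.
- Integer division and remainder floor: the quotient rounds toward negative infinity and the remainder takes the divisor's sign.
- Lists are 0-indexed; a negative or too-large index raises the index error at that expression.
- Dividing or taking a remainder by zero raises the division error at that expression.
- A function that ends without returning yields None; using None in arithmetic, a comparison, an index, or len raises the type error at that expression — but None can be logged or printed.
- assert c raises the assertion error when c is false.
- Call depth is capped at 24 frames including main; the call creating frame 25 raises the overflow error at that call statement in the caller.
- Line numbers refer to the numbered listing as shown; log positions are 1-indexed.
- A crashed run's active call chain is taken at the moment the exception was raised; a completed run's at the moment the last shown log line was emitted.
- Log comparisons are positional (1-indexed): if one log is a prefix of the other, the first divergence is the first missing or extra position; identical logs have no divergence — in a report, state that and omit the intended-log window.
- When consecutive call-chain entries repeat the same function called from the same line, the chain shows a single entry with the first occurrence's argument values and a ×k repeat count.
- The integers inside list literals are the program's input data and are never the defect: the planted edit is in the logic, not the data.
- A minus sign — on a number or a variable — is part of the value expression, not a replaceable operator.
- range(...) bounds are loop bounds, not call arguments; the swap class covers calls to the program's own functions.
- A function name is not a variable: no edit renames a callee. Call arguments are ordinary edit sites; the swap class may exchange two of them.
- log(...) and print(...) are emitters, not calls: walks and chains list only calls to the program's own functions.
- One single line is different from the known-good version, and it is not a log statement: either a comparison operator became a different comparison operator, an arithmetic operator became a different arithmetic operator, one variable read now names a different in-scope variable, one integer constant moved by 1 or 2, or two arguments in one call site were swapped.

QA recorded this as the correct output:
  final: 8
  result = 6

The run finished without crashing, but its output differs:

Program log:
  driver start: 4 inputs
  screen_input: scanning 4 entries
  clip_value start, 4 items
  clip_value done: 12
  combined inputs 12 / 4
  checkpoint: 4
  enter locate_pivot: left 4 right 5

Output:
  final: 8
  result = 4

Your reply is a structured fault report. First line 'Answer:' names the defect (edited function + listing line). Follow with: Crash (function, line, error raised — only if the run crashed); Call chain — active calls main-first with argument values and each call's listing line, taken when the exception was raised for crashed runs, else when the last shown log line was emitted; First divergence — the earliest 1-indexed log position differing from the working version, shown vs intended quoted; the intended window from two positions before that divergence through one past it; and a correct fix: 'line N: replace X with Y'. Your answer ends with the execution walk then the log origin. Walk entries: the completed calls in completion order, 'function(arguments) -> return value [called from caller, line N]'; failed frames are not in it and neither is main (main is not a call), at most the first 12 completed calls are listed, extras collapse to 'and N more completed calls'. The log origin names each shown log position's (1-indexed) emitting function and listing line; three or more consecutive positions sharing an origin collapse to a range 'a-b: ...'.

Answer: the defect is in screen_input at line 20.
The tell: The log first diverges at position 6: the faulty run prints 'checkpoint: 4' where the working version prints 'checkpoint: 6'.
Call chain: main -> locate_pivot(4, 5) (called at line 37).
First divergence: position 6; shown 'checkpoint: 4' vs intended 'checkpoint: 6'.
Intended log window:
  4: clip_value done: 12
  5: combined inputs 12 / 4
  6: checkpoint: 6
  7: enter locate_pivot: left 6 right 5
Execution walk:
  clip_value([5, 2, 1, 12]) -> 12  [called from screen_input, line 17]
  weigh_samples(0, 4) -> 4  [called from screen_input, line 20]
  screen_input([5, 2, 1, 12]) -> 4  [called from main, line 35]
  locate_pivot(4, 5) -> 8  [called from main, line 37]
Log line origins:
  1: from main, line 34
  2: from screen_input, line 16
  3: from clip_value, line 7
  4: from clip_value, line 12
  5: from screen_input, line 19
  6: from main, line 36
  7: from locate_pivot, line 23
A correct fix: line 20: replace `weigh_samples(0, mid)` with `weigh_samples(mid, 0)`.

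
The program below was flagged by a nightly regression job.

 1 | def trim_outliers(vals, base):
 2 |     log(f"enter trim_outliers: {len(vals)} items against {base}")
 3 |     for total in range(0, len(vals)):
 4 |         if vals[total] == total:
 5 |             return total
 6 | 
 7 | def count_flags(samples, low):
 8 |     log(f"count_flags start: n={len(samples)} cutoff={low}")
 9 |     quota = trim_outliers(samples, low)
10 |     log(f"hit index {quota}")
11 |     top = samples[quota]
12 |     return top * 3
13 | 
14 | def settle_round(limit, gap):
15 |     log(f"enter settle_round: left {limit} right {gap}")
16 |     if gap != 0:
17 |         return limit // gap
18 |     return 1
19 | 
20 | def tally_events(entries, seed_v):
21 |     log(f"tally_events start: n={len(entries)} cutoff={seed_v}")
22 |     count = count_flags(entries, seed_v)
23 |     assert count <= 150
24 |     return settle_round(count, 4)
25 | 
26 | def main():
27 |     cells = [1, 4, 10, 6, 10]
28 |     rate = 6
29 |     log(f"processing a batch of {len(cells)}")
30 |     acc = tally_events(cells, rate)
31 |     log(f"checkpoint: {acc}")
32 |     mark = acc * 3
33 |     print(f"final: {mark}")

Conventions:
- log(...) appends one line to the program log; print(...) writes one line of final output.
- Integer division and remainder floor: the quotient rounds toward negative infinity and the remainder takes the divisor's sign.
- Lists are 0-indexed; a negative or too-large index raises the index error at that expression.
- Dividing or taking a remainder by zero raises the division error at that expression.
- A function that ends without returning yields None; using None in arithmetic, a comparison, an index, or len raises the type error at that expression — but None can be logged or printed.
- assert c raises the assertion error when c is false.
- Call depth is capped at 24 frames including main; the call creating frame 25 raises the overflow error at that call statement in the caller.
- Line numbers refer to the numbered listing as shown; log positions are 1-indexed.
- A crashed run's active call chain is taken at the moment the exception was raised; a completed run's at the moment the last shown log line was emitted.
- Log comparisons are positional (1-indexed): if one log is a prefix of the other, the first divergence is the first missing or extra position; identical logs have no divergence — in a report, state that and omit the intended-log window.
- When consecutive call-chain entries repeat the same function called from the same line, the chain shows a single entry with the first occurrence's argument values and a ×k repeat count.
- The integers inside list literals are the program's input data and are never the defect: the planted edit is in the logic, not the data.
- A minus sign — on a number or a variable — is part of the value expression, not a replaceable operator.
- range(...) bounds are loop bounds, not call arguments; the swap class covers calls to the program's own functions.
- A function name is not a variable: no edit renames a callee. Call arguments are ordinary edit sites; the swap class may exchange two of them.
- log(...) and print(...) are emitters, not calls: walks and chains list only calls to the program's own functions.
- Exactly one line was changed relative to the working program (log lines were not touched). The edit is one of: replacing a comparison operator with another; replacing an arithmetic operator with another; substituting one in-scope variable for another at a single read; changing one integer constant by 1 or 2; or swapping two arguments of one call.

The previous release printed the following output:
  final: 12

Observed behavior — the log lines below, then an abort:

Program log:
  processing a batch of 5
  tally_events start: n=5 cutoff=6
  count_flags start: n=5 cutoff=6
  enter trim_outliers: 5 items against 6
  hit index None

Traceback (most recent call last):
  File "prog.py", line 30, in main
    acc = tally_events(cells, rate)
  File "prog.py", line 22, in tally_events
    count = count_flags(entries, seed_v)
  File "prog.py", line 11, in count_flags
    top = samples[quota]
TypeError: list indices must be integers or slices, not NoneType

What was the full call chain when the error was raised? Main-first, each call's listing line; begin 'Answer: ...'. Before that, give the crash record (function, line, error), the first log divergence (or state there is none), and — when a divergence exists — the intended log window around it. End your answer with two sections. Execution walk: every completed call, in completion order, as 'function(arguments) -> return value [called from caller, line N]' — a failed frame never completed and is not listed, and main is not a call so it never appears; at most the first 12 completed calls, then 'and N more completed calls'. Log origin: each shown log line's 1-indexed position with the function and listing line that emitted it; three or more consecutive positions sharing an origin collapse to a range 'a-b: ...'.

Answer: main -> tally_events (called at line 30) -> count_flags (called at line 22).
Key fact: At log position 5 the runs split — shown 'hit index None', but the working version logs 'hit index 3'.
Crash: count_flags, line 11, TypeError.
First divergence: position 5 — shown 'hit index None', intended 'hit index 3'.
Intended log window:
  3: count_flags start: n=5 cutoff=6
  4: enter trim_outliers: 5 items against 6
  5: hit index 3
  6: enter settle_round: left 18 right 4
Execution walk:
  trim_outliers([1, 4, 10, 6, 10], 6) -> None  [called from count_flags, line 9]
Origin of each log line:
  1: emitted by main (line 29)
  2: emitted by tally_events (line 21)
  3: emitted by count_flags (line 8)
  4: emitted by trim_outliers (line 2)
  5: emitted by count_flags (line 10)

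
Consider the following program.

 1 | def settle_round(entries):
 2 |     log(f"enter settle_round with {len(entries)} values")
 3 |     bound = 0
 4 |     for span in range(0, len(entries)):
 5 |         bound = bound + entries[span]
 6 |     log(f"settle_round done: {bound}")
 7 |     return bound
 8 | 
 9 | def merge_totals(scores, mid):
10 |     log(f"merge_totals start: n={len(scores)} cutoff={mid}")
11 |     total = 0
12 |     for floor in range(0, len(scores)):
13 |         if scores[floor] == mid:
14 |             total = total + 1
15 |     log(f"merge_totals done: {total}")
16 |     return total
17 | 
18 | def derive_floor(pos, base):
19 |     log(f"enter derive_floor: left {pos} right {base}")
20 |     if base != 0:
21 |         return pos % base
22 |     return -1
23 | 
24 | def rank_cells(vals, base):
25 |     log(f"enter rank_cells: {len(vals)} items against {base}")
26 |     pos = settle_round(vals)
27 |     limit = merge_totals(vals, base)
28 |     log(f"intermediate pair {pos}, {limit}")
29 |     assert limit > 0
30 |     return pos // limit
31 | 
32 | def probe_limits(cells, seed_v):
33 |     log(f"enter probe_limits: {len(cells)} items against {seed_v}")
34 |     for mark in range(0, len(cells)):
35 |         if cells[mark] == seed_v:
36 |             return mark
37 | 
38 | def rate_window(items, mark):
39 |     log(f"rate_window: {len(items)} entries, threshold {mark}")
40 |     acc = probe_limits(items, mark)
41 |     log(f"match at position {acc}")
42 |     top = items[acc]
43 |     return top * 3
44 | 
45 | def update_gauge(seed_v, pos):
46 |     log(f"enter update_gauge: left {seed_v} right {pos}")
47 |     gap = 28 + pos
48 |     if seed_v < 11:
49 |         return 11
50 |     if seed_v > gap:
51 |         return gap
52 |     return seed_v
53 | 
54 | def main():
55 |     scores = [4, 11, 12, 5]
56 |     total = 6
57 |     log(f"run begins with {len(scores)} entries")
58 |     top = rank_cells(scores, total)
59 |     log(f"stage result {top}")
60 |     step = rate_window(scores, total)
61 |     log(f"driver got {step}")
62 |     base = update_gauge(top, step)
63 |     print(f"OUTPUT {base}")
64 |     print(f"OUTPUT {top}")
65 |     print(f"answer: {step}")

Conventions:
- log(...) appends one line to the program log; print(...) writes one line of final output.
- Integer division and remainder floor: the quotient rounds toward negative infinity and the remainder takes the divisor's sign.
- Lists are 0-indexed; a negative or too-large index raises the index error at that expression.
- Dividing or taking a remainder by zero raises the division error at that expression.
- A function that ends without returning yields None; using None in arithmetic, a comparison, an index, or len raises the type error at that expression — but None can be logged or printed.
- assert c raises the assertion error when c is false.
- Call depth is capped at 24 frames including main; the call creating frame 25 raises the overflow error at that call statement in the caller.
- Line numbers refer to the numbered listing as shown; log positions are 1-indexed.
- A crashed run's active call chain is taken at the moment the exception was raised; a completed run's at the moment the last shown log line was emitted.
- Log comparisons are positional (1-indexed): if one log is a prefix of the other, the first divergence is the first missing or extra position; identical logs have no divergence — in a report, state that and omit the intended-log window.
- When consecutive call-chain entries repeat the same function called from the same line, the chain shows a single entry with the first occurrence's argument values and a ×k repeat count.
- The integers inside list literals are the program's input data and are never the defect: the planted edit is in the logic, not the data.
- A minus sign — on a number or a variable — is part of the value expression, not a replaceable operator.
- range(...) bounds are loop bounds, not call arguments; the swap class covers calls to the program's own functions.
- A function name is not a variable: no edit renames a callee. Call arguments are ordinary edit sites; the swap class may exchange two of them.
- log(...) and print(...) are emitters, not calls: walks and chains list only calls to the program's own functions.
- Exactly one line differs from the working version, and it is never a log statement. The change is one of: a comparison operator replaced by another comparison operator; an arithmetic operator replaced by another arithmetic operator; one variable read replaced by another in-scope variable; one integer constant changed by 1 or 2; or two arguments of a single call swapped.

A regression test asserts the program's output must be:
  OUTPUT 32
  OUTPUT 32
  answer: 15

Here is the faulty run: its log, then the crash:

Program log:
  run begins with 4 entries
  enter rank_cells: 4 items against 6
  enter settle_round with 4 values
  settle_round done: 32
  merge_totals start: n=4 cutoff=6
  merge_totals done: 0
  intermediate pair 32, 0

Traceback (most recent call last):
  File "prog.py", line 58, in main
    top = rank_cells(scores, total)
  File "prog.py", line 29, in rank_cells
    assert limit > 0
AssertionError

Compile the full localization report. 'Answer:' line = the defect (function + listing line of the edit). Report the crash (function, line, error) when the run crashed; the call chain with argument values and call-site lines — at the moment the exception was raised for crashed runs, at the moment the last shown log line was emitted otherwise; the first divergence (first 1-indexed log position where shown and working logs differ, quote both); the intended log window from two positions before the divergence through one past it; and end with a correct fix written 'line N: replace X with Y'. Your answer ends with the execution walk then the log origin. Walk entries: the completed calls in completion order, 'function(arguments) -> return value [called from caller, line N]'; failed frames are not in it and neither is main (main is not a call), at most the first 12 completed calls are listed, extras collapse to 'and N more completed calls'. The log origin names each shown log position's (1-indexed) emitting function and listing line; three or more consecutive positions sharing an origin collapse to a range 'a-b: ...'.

Answer: the defect is in main at line 56.
Core observation: Log line 2 is where behavior first shows: 'enter rank_cells: 4 items against 6' appears instead of 'enter rank_cells: 4 items against 5'.
Crash: rank_cells, line 29, AssertionError.
Call chain: main -> rank_cells([4, 11, 12, 5], 6) (called at line 58).
First divergence: position 2 — shown 'enter rank_cells: 4 items against 6', intended 'enter rank_cells: 4 items against 5'.
Intended log window:
  1: run begins with 4 entries
  2: enter rank_cells: 4 items against 5
  3: enter settle_round with 4 values
Execution walk:
  settle_round([4, 11, 12, 5]) -> 32  [called from rank_cells, line 26]
  merge_totals([4, 11, 12, 5], 6) -> 0  [called from rank_cells, line 27]
Origin of each log line:
  1: logged in main at line 57
  2: logged in rank_cells at line 25
  3: logged in settle_round at line 2
  4: logged in settle_round at line 6
  5: logged in merge_totals at line 10
  6: logged in merge_totals at line 15
  7: logged in rank_cells at line 28
A correct fix: line 56: replace `6` with `5`.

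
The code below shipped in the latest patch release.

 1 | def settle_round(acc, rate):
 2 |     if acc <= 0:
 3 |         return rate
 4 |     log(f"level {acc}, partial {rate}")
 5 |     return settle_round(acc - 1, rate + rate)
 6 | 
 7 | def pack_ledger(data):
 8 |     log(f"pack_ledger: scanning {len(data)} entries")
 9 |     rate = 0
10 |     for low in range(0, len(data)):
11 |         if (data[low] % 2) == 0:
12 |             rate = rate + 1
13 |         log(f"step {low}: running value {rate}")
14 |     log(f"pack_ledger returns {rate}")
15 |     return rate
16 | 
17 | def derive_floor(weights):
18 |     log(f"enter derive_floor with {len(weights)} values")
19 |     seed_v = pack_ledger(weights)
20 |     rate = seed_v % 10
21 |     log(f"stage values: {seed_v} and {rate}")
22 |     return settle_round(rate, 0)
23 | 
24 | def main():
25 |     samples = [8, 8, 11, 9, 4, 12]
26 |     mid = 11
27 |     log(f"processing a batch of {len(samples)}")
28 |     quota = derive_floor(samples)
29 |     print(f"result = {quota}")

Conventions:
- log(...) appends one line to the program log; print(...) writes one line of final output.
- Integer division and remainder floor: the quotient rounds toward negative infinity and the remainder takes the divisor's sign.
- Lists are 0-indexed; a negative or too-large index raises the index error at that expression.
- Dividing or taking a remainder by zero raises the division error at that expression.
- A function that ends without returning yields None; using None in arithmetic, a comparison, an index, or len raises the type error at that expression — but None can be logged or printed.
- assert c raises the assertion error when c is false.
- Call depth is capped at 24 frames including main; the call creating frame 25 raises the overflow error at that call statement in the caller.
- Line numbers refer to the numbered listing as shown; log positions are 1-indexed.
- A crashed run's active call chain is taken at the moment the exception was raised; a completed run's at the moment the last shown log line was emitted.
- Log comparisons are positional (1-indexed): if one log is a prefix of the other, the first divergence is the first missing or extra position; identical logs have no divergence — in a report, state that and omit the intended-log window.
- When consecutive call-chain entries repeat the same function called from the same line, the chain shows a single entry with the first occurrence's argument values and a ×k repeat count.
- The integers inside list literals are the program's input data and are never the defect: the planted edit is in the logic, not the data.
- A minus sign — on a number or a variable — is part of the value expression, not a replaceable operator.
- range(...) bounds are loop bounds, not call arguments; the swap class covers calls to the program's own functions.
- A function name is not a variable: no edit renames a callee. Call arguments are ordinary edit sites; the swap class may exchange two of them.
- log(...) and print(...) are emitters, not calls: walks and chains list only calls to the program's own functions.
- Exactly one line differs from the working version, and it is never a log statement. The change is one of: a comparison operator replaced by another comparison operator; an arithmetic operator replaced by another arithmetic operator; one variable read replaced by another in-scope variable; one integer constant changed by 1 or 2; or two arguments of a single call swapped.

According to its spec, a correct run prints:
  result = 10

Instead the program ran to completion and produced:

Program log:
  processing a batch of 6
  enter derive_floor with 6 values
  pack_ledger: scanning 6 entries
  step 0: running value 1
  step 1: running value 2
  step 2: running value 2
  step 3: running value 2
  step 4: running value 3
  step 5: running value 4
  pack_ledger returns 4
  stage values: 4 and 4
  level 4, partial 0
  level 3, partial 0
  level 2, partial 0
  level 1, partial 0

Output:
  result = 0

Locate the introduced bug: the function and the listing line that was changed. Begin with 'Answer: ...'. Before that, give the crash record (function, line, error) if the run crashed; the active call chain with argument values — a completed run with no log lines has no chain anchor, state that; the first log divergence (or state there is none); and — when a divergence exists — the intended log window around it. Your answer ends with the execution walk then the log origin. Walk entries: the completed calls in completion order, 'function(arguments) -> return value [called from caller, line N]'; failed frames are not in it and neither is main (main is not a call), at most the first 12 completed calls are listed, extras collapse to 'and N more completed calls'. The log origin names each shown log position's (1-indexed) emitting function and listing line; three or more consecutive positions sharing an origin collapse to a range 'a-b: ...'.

Answer: the defect is in settle_round at line 5.
Core observation: Log line 13 is where behavior first shows: 'level 3, partial 0' appears instead of 'level 3, partial 4'.
Call chain: main -> derive_floor([8, 8, 11, 9, 4, 12]) (called at line 28) -> settle_round(4, 0) (called at line 22) -> settle_round(3, 0) (called at line 5) ×3.
First divergence: position 13 — shown 'level 3, partial 0', intended 'level 3, partial 4'.
Intended log window:
  11: stage values: 4 and 4
  12: level 4, partial 0
  13: level 3, partial 4
  14: level 2, partial 7
Execution walk:
  pack_ledger([8, 8, 11, 9, 4, 12]) -> 4  [called from derive_floor, line 19]
  settle_round(0, 0) -> 0  [called from settle_round, line 5]
  settle_round(1, 0) -> 0  [called from settle_round, line 5]
  settle_round(2, 0) -> 0  [called from settle_round, line 5]
  settle_round(3, 0) -> 0  [called from settle_round, line 5]
  settle_round(4, 0) -> 0  [called from derive_floor, line 22]
  derive_floor([8, 8, 11, 9, 4, 12]) -> 0  [called from main, line 28]
Log origins:
  1: from main, line 27
  2: from derive_floor, line 18
  3: from pack_ledger, line 8
  4-9: from pack_ledger, line 13
  10: from pack_ledger, line 14
  11: from derive_floor, line 21
  12-15: from settle_round, line 4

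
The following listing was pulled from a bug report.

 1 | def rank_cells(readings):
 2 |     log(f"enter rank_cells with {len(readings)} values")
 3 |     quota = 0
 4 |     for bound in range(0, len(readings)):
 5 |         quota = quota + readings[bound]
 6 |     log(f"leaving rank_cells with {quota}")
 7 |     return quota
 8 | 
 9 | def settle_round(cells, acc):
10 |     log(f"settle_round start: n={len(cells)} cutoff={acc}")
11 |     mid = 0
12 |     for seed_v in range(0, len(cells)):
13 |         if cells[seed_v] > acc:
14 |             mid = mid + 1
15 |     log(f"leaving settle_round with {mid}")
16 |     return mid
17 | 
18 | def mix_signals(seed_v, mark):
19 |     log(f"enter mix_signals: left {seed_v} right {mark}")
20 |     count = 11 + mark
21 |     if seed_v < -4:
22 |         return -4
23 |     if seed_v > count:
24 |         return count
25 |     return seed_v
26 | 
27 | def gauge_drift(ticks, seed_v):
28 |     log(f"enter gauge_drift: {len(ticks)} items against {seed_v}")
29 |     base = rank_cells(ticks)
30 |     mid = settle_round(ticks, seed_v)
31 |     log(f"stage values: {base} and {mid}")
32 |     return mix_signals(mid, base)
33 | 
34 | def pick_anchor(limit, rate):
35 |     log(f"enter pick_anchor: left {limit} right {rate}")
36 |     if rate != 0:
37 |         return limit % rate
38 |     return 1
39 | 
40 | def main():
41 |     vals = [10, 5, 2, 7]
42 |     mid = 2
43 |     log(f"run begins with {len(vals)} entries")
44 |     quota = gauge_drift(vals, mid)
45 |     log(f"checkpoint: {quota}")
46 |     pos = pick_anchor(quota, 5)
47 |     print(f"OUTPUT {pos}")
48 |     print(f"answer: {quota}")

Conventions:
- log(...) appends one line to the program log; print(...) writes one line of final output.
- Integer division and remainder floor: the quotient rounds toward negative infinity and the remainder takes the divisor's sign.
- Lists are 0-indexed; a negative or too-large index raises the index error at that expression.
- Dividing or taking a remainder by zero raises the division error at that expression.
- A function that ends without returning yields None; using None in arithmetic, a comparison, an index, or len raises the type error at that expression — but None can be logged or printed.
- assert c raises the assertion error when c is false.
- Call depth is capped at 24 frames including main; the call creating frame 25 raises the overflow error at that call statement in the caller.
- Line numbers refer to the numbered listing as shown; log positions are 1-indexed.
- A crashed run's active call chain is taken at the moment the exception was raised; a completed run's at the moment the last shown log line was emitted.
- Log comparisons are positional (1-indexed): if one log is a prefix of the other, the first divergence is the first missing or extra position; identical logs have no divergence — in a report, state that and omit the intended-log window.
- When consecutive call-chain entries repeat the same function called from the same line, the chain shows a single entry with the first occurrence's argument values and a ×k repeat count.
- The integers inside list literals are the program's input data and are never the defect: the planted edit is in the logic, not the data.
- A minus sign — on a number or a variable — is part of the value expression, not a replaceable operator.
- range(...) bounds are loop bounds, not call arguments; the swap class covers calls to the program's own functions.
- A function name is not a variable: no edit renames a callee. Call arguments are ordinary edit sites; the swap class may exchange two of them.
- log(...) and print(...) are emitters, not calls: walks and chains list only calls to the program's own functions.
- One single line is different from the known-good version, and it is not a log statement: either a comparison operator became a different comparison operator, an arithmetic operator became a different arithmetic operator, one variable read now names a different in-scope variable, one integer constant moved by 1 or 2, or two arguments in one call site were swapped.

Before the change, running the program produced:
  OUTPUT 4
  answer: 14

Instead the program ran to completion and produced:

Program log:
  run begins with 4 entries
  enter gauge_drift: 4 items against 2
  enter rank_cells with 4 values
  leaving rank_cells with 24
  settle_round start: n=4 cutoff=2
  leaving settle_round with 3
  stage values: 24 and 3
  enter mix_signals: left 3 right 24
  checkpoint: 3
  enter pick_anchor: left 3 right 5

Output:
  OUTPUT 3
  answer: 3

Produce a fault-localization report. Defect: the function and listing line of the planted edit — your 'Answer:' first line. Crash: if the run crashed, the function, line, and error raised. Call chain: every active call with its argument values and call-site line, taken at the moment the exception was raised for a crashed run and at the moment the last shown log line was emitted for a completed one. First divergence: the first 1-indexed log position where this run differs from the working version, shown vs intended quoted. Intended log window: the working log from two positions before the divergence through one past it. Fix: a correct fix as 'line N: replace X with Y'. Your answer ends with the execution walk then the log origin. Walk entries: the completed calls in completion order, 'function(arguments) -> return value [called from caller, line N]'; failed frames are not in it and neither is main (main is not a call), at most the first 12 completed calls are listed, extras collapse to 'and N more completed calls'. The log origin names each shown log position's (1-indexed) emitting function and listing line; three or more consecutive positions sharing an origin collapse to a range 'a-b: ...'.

Answer: the defect is in gauge_drift at line 32.
Key observation: The log first diverges at position 8: the faulty run prints 'enter mix_signals: left 3 right 24' where the working version prints 'enter mix_signals: left 24 right 3'.
Call chain: main -> pick_anchor(3, 5) (called at line 46).
First divergence: position 8; shown 'enter mix_signals: left 3 right 24' vs intended 'enter mix_signals: left 24 right 3'.
Intended log window:
  6: leaving settle_round with 3
  7: stage values: 24 and 3
  8: enter mix_signals: left 24 right 3
  9: checkpoint: 14
Execution walk:
  rank_cells([10, 5, 2, 7]) -> 24  [called from gauge_drift, line 29]
  settle_round([10, 5, 2, 7], 2) -> 3  [called from gauge_drift, line 30]
  mix_signals(3, 24) -> 3  [called from gauge_drift, line 32]
  gauge_drift([10, 5, 2, 7], 2) -> 3  [called from main, line 44]
  pick_anchor(3, 5) -> 3  [called from main, line 46]
Origin of each log line:
  1 — main, line 43
  2 — gauge_drift, line 28
  3 — rank_cells, line 2
  4 — rank_cells, line 6
  5 — settle_round, line 10
  6 — settle_round, line 15
  7 — gauge_drift, line 31
  8 — mix_signals, line 19
  9 — main, line 45
  10 — pick_anchor, line 35
A correct fix: line 32: replace `mix_signals(mid, base)` with `mix_signals(base, mid)`.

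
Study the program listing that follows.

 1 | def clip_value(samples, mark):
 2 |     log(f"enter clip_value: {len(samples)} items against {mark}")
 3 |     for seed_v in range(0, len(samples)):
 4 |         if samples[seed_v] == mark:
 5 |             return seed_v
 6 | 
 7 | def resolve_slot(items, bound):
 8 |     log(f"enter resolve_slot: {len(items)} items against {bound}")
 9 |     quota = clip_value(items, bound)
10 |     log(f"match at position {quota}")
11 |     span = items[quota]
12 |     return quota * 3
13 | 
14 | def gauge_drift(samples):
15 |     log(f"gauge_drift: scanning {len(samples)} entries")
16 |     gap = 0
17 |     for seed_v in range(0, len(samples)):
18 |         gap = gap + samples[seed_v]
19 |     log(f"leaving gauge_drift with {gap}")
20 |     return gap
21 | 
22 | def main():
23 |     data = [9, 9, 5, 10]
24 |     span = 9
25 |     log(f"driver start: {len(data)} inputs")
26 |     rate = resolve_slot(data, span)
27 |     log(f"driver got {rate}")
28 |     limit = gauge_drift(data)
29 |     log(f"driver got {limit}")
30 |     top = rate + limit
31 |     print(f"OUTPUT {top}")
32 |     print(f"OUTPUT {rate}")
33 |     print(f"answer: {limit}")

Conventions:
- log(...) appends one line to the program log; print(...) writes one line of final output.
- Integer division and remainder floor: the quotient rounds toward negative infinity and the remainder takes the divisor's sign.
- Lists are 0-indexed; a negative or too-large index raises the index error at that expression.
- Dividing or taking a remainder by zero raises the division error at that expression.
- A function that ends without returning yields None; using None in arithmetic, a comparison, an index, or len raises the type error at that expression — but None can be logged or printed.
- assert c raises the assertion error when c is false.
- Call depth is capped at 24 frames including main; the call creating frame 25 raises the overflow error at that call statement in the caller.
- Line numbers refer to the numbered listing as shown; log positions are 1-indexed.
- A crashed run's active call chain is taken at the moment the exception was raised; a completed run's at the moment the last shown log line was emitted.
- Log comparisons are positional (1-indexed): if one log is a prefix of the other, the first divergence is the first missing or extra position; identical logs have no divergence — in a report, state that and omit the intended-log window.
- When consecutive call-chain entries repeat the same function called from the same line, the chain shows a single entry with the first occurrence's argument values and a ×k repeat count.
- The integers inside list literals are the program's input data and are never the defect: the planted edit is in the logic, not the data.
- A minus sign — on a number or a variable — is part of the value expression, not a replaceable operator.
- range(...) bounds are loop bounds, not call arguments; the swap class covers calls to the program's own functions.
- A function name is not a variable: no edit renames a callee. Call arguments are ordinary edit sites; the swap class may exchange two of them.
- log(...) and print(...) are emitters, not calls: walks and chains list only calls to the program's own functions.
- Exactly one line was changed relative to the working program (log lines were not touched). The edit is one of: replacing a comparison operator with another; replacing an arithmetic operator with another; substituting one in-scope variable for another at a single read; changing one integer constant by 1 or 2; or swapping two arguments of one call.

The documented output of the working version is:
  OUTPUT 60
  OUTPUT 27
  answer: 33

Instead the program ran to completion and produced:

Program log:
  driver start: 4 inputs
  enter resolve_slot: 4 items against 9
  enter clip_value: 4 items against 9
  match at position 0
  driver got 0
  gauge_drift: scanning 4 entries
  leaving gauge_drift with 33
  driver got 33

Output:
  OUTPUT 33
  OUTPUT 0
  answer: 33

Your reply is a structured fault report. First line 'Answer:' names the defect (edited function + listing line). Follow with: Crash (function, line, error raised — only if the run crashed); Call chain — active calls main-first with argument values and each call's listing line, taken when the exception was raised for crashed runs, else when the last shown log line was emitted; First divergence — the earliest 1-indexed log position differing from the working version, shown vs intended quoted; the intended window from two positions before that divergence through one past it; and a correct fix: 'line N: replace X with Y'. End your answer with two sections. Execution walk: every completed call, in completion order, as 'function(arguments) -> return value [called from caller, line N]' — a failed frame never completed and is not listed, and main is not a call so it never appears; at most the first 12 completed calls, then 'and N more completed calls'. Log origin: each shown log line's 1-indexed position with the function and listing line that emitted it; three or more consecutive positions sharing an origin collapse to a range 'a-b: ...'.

Answer: the defect is in resolve_slot at line 12.
Key fact: At log position 5 the runs split — shown 'driver got 0', but the working version logs 'driver got 27'.
Call chain: main.
First divergence: position 5; shown 'driver got 0' vs intended 'driver got 27'.
Intended log window:
  3: enter clip_value: 4 items against 9
  4: match at position 0
  5: driver got 27
  6: gauge_drift: scanning 4 entries
Execution walk:
  clip_value([9, 9, 5, 10], 9) -> 0  [called from resolve_slot, line 9]
  resolve_slot([9, 9, 5, 10], 9) -> 0  [called from main, line 26]
  gauge_drift([9, 9, 5, 10]) -> 33  [called from main, line 28]
Log line origins:
  1: logged in main at line 25
  2: logged in resolve_slot at line 8
  3: logged in clip_value at line 2
  4: logged in resolve_slot at line 10
  5: logged in main at line 27
  6: logged in gauge_drift at line 15
  7: logged in gauge_drift at line 19
  8: logged in main at line 29
A correct fix: line 12: replace `quota` with `span`.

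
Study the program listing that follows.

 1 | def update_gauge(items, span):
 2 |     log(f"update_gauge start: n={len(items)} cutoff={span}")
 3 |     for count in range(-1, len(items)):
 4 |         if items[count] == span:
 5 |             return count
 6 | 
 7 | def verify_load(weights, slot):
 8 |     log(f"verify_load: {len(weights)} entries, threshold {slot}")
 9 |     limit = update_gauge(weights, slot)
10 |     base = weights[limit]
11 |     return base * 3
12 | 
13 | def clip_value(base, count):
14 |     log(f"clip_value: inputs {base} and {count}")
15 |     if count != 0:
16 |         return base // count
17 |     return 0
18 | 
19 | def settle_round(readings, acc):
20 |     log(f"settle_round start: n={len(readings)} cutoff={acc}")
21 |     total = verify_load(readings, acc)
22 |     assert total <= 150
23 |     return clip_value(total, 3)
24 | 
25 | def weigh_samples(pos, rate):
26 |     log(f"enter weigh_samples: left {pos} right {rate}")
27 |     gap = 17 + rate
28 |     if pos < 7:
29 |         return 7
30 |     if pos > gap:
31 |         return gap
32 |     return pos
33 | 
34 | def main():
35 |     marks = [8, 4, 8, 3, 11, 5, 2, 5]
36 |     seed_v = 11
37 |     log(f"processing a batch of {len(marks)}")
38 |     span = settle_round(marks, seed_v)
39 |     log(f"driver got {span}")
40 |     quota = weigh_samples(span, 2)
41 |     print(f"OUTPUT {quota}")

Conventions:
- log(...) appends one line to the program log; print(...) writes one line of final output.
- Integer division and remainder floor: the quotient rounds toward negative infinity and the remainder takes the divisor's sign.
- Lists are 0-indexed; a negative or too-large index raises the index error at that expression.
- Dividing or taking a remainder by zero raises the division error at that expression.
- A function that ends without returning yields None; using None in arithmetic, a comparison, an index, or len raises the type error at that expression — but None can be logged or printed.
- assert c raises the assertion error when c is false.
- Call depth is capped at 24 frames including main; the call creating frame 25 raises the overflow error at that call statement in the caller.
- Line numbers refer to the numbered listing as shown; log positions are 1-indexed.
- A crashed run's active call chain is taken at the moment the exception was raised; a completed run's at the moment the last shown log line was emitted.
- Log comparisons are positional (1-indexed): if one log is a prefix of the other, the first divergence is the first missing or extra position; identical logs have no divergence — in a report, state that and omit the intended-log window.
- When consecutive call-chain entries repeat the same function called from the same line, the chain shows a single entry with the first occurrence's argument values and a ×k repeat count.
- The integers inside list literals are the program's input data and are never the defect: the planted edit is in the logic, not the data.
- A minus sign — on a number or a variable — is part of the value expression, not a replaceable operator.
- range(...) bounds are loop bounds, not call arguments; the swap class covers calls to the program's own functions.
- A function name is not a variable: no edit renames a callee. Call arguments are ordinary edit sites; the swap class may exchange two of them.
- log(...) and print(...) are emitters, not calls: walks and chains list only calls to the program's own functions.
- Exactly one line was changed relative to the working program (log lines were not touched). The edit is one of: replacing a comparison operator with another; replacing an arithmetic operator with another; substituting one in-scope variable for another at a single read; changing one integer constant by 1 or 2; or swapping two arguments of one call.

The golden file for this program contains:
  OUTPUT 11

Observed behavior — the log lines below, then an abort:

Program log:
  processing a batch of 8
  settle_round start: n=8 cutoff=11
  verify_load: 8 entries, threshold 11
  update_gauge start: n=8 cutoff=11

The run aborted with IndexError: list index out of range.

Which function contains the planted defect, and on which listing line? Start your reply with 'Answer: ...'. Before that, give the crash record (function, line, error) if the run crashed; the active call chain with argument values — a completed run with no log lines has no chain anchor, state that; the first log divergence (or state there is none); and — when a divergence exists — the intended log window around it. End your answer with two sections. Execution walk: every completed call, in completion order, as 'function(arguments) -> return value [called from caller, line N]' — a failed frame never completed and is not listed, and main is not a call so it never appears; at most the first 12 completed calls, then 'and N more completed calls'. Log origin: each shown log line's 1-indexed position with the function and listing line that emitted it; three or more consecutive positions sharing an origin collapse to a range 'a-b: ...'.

Answer: the defect is in update_gauge at line 3.
Key observation: Only 4 log lines were emitted before the run died; the intended continuation was 'clip_value: inputs 33 and 3'.
Crash: update_gauge, line 4, IndexError.
Call chain: main -> settle_round([8, 4, 8, 3, 11, 5, 2, 5], 11) (called at line 38) -> verify_load([8, 4, 8, 3, 11, 5, 2, 5], 11) (called at line 21) -> update_gauge([8, 4, 8, 3, 11, 5, 2, 5], 11) (called at line 9).
First divergence: position 5 — after 4 matching lines the faulty run goes silent; intended next line 'clip_value: inputs 33 and 3'.
Intended log window:
  3: verify_load: 8 entries, threshold 11
  4: update_gauge start: n=8 cutoff=11
  5: clip_value: inputs 33 and 3
  6: driver got 11
Execution walk:
  (no call completed)
Log line origins:
  1 — main, line 37
  2 — settle_round, line 20
  3 — verify_load, line 8
  4 — update_gauge, line 2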